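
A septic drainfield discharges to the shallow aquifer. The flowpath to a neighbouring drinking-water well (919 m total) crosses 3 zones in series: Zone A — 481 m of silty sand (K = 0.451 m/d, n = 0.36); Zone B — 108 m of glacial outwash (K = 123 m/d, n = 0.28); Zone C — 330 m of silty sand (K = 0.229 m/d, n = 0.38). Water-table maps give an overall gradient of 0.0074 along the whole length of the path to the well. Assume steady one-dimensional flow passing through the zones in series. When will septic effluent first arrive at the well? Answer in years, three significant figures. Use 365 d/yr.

Steady 1-D flow in series ⇒ the Darcy flux q is identical in every zone and the zone head losses add (resistances L/K in series).
Σ(L/K) = 481/0.451 + 108/123 + 330/0.229 = 1067 + 0.8780 + 1441 = 2508 d
K_eq = L_total / Σ(L/K) = 919 / 2508 = 0.3664 m/d
q = K_eq · i = 0.3664 × 0.0074 = 0.002711 m/d (same in every zone)
Zone A: v = q/n = 0.002711/0.36 = 0.007531 m/d → t_A = 481/0.007531 = 63870 d
Zone B: v = q/n = 0.002711/0.28 = 0.009682 m/d → t_B = 108/0.009682 = 11150 d
Zone C: v = q/n = 0.002711/0.38 = 0.007134 m/d → t_C = 330/0.007134 = 46250 d
Total t = 63870 + 11150 + 46250 = 121300 d
   = 121300 / 365 = 332 yr

332 years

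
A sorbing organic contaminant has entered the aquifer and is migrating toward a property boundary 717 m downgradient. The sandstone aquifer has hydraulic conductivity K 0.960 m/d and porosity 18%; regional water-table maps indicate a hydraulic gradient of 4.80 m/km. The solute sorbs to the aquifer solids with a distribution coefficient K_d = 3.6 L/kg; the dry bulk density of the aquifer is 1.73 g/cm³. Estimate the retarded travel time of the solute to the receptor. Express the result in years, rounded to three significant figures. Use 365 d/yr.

q = Ki = 0.960 × 0.0048 = 0.004608 m/d
Seepage velocity v = q / n = 0.004608 / 0.18 = 0.02560 m/d
Retardation R = 1 + ρ_b·K_d/n = 1 + 1.73×3.6/0.18 = 35.60
Contaminant velocity v_c = v/R = 0.02560/35.60 = 7.191e-4 m/d
t = L/v_c = 717/7.191e-4 = 997100 d
   = 997100/365 = 2730 yr

2730 years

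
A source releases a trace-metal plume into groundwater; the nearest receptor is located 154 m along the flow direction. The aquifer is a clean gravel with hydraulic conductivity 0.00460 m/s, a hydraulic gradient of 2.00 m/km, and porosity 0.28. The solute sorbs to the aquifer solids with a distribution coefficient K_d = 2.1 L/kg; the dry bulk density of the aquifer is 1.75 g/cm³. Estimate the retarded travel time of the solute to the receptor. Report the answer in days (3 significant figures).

K = 0.00460 m/s × 86400 s/d = 397.4 m/d
Darcy flux q = K·i = 397.4 × 0.0020 = 0.7949 m/d
Seepage velocity v = q / n = 0.7949 / 0.28 = 2.839 m/d
Retardation R = 1 + ρ_b·K_d/n = 1 + 1.75×2.1/0.28 = 14.13
Contaminant velocity v_c = v/R = 2.839/14.13 = 0.2010 m/d
t = L/v_c = 154/0.2010 = 766.2 d

766 days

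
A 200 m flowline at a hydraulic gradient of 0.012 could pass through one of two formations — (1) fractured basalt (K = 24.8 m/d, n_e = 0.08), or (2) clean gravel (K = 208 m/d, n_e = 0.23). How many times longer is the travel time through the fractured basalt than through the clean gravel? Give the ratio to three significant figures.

Unit 1 (fractured basalt): v = 24.8×0.012/0.08 = 3.720 m/d, t = 200/3.720 = 53.76 d
Unit 2 (clean gravel): v = 208×0.012/0.23 = 10.85 m/d, t = 200/10.85 = 18.43 d
t(fractured basalt) / t(clean gravel) = 53.76/18.43 = 2.92

2.92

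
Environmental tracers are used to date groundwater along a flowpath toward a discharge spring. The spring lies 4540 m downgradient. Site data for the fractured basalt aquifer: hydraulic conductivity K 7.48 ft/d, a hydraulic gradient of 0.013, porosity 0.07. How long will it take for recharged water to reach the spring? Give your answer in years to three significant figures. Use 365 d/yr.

K = 7.48 ft/d × 0.3048 = 2.280 m/d
Specific discharge q = 2.280 × 0.013 = 0.02964 m/d
v = Ki/n = 2.280·0.013/0.07 = 0.4234 m/d
t = L / v = 4540 / 0.4234 = 10720 d
   = 10720 / 365 = 29.4 yr

29.4 years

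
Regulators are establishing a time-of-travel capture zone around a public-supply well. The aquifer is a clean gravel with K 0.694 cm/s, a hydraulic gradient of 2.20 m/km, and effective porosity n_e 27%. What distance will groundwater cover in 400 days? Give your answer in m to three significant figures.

1950 m

K = 0.694 cm/s × 864 = 599.6 m/d
Specific discharge q = 599.6 × 0.0022 = 1.319 m/d
v_s = q/n_e = 1.319/0.27 = 4.886 m/d
L = v × T = 4.886 × 400 = 1954 m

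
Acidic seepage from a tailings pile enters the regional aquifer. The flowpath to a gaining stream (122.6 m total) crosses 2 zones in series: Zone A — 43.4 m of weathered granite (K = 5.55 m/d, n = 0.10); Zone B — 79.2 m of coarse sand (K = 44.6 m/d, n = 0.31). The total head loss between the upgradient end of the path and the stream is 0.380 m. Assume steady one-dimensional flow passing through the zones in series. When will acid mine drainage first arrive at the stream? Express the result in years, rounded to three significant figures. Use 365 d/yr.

2.00 years

Steady 1-D flow in series ⇒ the Darcy flux q is identical in every zone and the zone head losses add (resistances L/K in series).
Σ(L/K) = 43.4/5.55 + 79.2/44.6 = 7.820 + 1.776 = 9.596 d
q = ΔH / Σ(L/K) = 0.380 / 9.596 = 0.03960 m/d (same in every zone)
Zone A: v = q/n = 0.03960/0.10 = 0.3960 m/d → t_A = 43.4/0.3960 = 109.6 d
Zone B: v = q/n = 0.03960/0.31 = 0.1277 m/d → t_B = 79.2/0.1277 = 620.0 d
Total t = 109.6 + 620.0 = 729.6 d
   = 729.6 / 365 = 2.00 yr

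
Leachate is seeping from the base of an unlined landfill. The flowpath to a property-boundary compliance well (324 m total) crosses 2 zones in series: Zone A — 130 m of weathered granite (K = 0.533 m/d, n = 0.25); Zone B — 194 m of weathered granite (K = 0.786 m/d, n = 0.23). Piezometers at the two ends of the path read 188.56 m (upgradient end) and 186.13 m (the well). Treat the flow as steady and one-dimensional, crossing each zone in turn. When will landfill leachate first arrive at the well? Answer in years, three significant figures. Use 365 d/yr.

42.7 years

Total head drop ΔH = 188.56 − 186.13 = 2.43 m
Steady 1-D flow in series ⇒ the Darcy flux q is identical in every zone and the zone head losses add (resistances L/K in series).
Σ(L/K) = 130/0.533 + 194/0.786 = 243.9 + 246.8 = 490.7 d
q = ΔH / Σ(L/K) = 2.43 / 490.7 = 0.004952 m/d (same in every zone)
Zone A: v = q/n = 0.004952/0.25 = 0.01981 m/d → t_A = 130/0.01981 = 6563 d
Zone B: v = q/n = 0.004952/0.23 = 0.02153 m/d → t_B = 194/0.02153 = 9011 d
Total t = 6563 + 9011 = 15570 d
   = 15570 / 365 = 42.7 yr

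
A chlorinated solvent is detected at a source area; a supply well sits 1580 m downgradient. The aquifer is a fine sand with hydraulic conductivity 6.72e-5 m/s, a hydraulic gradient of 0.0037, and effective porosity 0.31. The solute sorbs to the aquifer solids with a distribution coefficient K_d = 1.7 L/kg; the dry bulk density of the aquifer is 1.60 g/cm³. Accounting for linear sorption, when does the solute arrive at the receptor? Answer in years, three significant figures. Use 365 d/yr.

K = 6.72e-5 m/s × 86400 s/d = 5.806 m/d
Darcy flux q = K·i = 5.806 × 0.0037 = 0.02148 m/d
v_s = q/n_e = 0.02148/0.31 = 0.06930 m/d
Retardation R = 1 + ρ_b·K_d/n = 1 + 1.60×1.7/0.31 = 9.774
Contaminant velocity v_c = v/R = 0.06930/9.774 = 0.007090 m/d
t = L/v_c = 1580/0.007090 = 222900 d
   = 222900/365 = 611 yr

611 years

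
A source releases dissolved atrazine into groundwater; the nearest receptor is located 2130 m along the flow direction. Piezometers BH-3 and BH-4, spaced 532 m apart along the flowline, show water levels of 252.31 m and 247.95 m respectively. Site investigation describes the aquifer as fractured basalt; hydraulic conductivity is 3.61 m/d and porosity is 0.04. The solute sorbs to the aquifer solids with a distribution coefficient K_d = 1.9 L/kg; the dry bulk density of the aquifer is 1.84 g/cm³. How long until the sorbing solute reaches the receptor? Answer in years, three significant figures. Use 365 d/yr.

697 years

Hydraulic gradient i = (252.31 − 247.95) / 532 = 4.36 / 532 = 0.008195
Specific discharge q = 3.61 × 0.008195 = 0.02959 m/d
Average linear velocity = 0.02959 / 0.04 = 0.7396 m/d
Retardation R = 1 + ρ_b·K_d/n = 1 + 1.84×1.9/0.04 = 88.40
Contaminant velocity v_c = v/R = 0.7396/88.40 = 0.008367 m/d
t = L/v_c = 2130/0.008367 = 254600 d
   = 254600/365 = 697 yr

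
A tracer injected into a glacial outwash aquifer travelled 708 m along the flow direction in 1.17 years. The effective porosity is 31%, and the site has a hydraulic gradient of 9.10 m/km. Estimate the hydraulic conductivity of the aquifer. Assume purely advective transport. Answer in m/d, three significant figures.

56.5 m/d

t = 1.17 years = 427.0 d
v = L / t = 708 / 427.0 = 1.658 m/d
K = v · n / i = 1.658 × 0.31 / 0.0091 = 56.5 m/d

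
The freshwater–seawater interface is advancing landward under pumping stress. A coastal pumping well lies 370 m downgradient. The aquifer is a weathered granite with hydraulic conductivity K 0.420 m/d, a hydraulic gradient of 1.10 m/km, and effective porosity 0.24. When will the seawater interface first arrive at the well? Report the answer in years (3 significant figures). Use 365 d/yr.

Specific discharge q = 0.420 × 0.0011 = 4.620e-4 m/d
Seepage velocity v = q / n = 4.620e-4 / 0.24 = 0.001925 m/d
t = L / v = 370 / 0.001925 = 192200 d
   = 192200 / 365 = 527 yr

527 years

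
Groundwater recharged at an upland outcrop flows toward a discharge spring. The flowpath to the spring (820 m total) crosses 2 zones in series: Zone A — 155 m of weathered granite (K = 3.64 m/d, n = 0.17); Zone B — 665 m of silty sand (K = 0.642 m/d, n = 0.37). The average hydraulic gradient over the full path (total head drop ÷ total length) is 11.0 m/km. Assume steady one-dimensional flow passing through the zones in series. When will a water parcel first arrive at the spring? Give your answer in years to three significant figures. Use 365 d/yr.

89.2 years

Steady 1-D flow in series ⇒ the Darcy flux q is identical in every zone and the zone head losses add (resistances L/K in series).
Σ(L/K) = 155/3.64 + 665/0.642 = 42.58 + 1036 = 1078 d
K_eq = L_total / Σ(L/K) = 820 / 1078 = 0.7604 m/d
q = K_eq · i = 0.7604 × 0.011 = 0.008364 m/d (same in every zone)
Zone A: v = q/n = 0.008364/0.17 = 0.04920 m/d → t_A = 155/0.04920 = 3150 d
Zone B: v = q/n = 0.008364/0.37 = 0.02261 m/d → t_B = 665/0.02261 = 29420 d
Total t = 3150 + 29420 = 32570 d
   = 32570 / 365 = 89.2 yr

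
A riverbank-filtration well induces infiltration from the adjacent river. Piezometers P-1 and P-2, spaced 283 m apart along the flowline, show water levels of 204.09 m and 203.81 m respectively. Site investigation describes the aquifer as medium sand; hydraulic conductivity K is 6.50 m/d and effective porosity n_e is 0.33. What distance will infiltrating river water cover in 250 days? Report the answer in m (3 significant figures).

Hydraulic gradient i = (204.09 − 203.81) / 283 = 0.28 / 283 = 9.894e-4
q = Ki = 6.50 × 9.894e-4 = 0.006431 m/d
v_s = q/n_e = 0.006431/0.33 = 0.01949 m/d
L = v × T = 0.01949 × 250 = 4.872 m

4.87 m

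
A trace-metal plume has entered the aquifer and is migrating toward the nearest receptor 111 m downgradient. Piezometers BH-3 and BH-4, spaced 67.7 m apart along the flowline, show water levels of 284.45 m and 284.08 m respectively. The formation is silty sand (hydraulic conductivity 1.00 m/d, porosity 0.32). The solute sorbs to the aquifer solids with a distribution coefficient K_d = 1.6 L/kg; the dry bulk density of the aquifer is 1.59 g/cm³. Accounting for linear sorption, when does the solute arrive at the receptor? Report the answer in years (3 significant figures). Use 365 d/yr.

Hydraulic gradient i = (284.45 − 284.08) / 67.7 = 0.37 / 67.7 = 0.005465
Darcy flux q = K·i = 1.00 × 0.005465 = 0.005465 m/d
Seepage velocity v = q / n = 0.005465 / 0.32 = 0.01708 m/d
Retardation R = 1 + ρ_b·K_d/n = 1 + 1.59×1.6/0.32 = 8.950
Contaminant velocity v_c = v/R = 0.01708/8.950 = 0.001908 m/d
t = L/v_c = 111/0.001908 = 58170 d
   = 58170/365 = 159 yr

159 years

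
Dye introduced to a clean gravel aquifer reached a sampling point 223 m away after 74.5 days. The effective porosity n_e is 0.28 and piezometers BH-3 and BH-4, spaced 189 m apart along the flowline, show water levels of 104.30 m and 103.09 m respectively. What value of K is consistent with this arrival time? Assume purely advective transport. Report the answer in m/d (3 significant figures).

131 m/d

Hydraulic gradient i = (104.30 − 103.09) / 189 = 1.21 / 189 = 0.006402
v = L / t = 223 / 74.5 = 2.993 m/d
K = v · n / i = 2.993 × 0.28 / 0.006402 = 131 m/d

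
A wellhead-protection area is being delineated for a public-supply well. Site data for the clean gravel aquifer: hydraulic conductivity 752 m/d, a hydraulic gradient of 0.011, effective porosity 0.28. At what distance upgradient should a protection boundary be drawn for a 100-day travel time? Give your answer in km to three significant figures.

Darcy flux q = K·i = 752 × 0.011 = 8.272 m/d
v_s = q/n_e = 8.272/0.28 = 29.54 m/d
L = v × T = 29.54 × 100 = 2954 m
   = 2.95 km

2.95 km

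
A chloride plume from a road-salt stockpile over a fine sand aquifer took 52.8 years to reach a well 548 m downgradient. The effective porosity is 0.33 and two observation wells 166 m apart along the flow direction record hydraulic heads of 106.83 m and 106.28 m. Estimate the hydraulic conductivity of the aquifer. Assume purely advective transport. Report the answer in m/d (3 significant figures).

Hydraulic gradient i = (106.83 − 106.28) / 166 = 0.55 / 166 = 0.003313
t = 52.8 years = 19270 d
v = L / t = 548 / 19270 = 0.02844 m/d
K = v · n / i = 0.02844 × 0.33 / 0.003313 = 2.83 m/d

2.83 m/d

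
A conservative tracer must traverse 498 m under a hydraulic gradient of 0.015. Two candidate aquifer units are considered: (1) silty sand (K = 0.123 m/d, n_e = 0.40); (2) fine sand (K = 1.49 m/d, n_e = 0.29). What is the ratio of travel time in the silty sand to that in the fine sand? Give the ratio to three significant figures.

Unit 1 (silty sand): v = 0.123×0.015/0.40 = 0.004612 m/d, t = 498/0.004612 = 108000 d
Unit 2 (fine sand): v = 1.49×0.015/0.29 = 0.07707 m/d, t = 498/0.07707 = 6462 d
t(silty sand) / t(fine sand) = 108000/6462 = 16.7

16.7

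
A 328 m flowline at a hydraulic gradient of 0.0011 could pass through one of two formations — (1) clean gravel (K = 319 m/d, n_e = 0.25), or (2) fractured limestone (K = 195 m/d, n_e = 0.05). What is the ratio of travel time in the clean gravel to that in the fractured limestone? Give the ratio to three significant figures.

Unit 1 (clean gravel): v = 319×0.0011/0.25 = 1.404 m/d, t = 328/1.404 = 233.7 d
Unit 2 (fractured limestone): v = 195×0.0011/0.05 = 4.290 m/d, t = 328/4.290 = 76.46 d
t(clean gravel) / t(fractured limestone) = 233.7/76.46 = 3.06

3.06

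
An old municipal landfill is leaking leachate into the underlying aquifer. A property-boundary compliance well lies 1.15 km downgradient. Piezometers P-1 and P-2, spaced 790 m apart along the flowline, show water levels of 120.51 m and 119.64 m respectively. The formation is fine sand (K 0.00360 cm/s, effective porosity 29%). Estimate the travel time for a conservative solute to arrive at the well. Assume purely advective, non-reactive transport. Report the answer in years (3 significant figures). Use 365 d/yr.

267 years

Hydraulic gradient i = (120.51 − 119.64) / 790 = 0.87 / 790 = 0.001101
K = 0.00360 cm/s × 864 = 3.110 m/d
q = Ki = 3.110 × 0.001101 = 0.003425 m/d
v = Ki/n = 3.110·0.001101/0.29 = 0.01181 m/d
L = 1.15 km = 1150 m
t = L / v = 1150 / 0.01181 = 97360 d
   = 97360 / 365 = 267 yr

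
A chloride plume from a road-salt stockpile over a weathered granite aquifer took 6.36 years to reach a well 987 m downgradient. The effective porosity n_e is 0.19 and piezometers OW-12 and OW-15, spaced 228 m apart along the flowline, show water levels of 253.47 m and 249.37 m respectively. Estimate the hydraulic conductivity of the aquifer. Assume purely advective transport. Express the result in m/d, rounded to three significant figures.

Hydraulic gradient i = (253.47 − 249.37) / 228 = 4.10 / 228 = 0.01798
t = 6.36 years = 2321 d
v = L / t = 987 / 2321 = 0.4252 m/d
K = v · n / i = 0.4252 × 0.19 / 0.01798 = 4.49 m/d

4.49 m/d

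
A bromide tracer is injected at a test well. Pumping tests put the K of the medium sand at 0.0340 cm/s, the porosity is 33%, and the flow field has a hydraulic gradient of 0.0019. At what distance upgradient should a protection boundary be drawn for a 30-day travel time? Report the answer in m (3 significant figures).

5.07 m

K = 0.0340 cm/s × 864 = 29.38 m/d
Specific discharge q = 29.38 × 0.0019 = 0.05581 m/d
Seepage velocity v = q / n = 0.05581 / 0.33 = 0.1691 m/d
L = v × T = 0.1691 × 30 = 5.074 m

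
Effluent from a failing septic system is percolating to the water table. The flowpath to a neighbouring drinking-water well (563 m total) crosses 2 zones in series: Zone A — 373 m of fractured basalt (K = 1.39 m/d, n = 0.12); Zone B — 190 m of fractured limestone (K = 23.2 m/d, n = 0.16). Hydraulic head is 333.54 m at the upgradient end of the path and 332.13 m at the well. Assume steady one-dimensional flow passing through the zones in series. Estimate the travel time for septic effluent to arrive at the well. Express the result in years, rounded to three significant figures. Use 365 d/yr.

Total head drop ΔH = 333.54 − 332.13 = 1.41 m
Steady 1-D flow in series ⇒ the Darcy flux q is identical in every zone and the zone head losses add (resistances L/K in series).
Σ(L/K) = 373/1.39 + 190/23.2 = 268.3 + 8.190 = 276.5 d
q = ΔH / Σ(L/K) = 1.41 / 276.5 = 0.005099 m/d (same in every zone)
Zone A: v = q/n = 0.005099/0.12 = 0.04249 m/d → t_A = 373/0.04249 = 8779 d
Zone B: v = q/n = 0.005099/0.16 = 0.03187 m/d → t_B = 190/0.03187 = 5962 d
Total t = 8779 + 5962 = 14740 d
   = 14740 / 365 = 40.4 yr

40.4 years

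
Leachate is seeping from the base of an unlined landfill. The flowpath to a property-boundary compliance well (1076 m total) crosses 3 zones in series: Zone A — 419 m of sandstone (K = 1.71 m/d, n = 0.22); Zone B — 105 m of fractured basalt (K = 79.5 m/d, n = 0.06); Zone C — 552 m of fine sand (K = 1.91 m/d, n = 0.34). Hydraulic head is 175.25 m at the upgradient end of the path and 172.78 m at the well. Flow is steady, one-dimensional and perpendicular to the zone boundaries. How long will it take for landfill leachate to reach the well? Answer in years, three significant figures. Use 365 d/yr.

170 years

Total head drop ΔH = 175.25 − 172.78 = 2.47 m
Steady 1-D flow in series ⇒ the Darcy flux q is identical in every zone and the zone head losses add (resistances L/K in series).
Σ(L/K) = 419/1.71 + 105/79.5 + 552/1.91 = 245.0 + 1.321 + 289.0 = 535.4 d
q = ΔH / Σ(L/K) = 2.47 / 535.4 = 0.004614 m/d (same in every zone)
Zone A: v = q/n = 0.004614/0.22 = 0.02097 m/d → t_A = 419/0.02097 = 19980 d
Zone B: v = q/n = 0.004614/0.06 = 0.07690 m/d → t_B = 105/0.07690 = 1365 d
Zone C: v = q/n = 0.004614/0.34 = 0.01357 m/d → t_C = 552/0.01357 = 40680 d
Total t = 19980 + 1365 + 40680 = 62020 d
   = 62020 / 365 = 170 yr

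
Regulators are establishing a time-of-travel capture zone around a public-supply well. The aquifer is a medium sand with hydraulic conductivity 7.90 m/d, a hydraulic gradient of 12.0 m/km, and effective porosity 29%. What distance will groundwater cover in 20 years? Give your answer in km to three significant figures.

Specific discharge q = 7.90 × 0.012 = 0.09480 m/d
v_s = q/n_e = 0.09480/0.29 = 0.3269 m/d
T = 20 yr × 365 = 7300 d
L = v × T = 0.3269 × 7300 = 2386 m
   = 2.39 km

2.39 km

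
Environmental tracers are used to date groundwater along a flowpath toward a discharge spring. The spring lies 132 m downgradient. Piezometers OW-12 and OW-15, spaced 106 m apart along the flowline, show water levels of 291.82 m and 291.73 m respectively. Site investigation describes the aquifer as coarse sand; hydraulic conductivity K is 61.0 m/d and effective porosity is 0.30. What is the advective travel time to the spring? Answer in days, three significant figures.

Hydraulic gradient i = (291.82 − 291.73) / 106 = 0.09 / 106 = 8.491e-4
q = Ki = 61.0 × 8.491e-4 = 0.05179 m/d
v = Ki/n = 61.0·8.491e-4/0.30 = 0.1726 m/d
t = L / v = 132 / 0.1726 = 764.6 d

765 days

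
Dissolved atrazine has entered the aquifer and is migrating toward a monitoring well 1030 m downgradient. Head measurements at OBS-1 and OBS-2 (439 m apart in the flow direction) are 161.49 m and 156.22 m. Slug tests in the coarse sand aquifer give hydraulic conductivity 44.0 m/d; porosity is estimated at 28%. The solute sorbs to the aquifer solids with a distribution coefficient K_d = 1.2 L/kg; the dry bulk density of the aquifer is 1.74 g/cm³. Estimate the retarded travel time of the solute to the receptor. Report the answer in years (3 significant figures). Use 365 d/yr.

12.7 years

Hydraulic gradient i = (161.49 − 156.22) / 439 = 5.27 / 439 = 0.01200
Specific discharge q = 44.0 × 0.01200 = 0.5282 m/d
Average linear velocity = 0.5282 / 0.28 = 1.886 m/d
Retardation R = 1 + ρ_b·K_d/n = 1 + 1.74×1.2/0.28 = 8.457
Contaminant velocity v_c = v/R = 1.886/8.457 = 0.2231 m/d
t = L/v_c = 1030/0.2231 = 4618 d
   = 4618/365 = 12.7 yr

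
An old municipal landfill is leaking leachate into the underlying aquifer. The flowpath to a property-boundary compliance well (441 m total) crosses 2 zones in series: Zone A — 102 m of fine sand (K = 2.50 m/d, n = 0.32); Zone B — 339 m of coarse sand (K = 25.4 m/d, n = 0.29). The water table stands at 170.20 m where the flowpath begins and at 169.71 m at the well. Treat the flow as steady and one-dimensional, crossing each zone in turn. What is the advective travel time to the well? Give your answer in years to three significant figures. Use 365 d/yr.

39.6 years

Total head drop ΔH = 170.20 − 169.71 = 0.49 m
Continuity: the same q passes through each zone, so ΔH = q·Σ(L_j/K_j) — the zones act as resistances in series.
Σ(L/K) = 102/2.50 + 339/25.4 = 40.80 + 13.35 = 54.15 d
q = ΔH / Σ(L/K) = 0.49 / 54.15 = 0.009050 m/d (same in every zone)
Zone A: v = q/n = 0.009050/0.32 = 0.02828 m/d → t_A = 102/0.02828 = 3607 d
Zone B: v = q/n = 0.009050/0.29 = 0.03121 m/d → t_B = 339/0.03121 = 10860 d
Total t = 3607 + 10860 = 14470 d
   = 14470 / 365 = 39.6 yr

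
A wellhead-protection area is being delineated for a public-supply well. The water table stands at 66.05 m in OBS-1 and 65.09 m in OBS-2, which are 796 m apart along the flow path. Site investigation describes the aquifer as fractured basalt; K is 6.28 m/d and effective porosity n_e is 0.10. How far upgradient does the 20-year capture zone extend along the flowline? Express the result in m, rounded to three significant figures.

553 m

Hydraulic gradient i = (66.05 − 65.09) / 796 = 0.96 / 796 = 0.001206
q = Ki = 6.28 × 0.001206 = 0.007574 m/d
Average linear velocity = 0.007574 / 0.10 = 0.07574 m/d
T = 20 yr × 365 = 7300 d
L = v × T = 0.07574 × 7300 = 552.9 m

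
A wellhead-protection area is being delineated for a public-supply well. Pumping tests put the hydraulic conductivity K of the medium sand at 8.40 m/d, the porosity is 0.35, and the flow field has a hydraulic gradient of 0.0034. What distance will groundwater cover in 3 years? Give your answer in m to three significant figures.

89.4 m

q = Ki = 8.40 × 0.0034 = 0.02856 m/d
v_s = q/n_e = 0.02856/0.35 = 0.08160 m/d
T = 3 yr × 365 = 1095 d
L = v × T = 0.08160 × 1095 = 89.35 m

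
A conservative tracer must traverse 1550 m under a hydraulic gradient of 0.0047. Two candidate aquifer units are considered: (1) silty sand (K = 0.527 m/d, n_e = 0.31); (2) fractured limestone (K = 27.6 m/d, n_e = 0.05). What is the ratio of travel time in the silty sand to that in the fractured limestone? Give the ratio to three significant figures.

Unit 1 (silty sand): v = 0.527×0.0047/0.31 = 0.007990 m/d, t = 1550/0.007990 = 194000 d
Unit 2 (fractured limestone): v = 27.6×0.0047/0.05 = 2.594 m/d, t = 1550/2.594 = 597.4 d
t(silty sand) / t(fractured limestone) = 194000/597.4 = 325

325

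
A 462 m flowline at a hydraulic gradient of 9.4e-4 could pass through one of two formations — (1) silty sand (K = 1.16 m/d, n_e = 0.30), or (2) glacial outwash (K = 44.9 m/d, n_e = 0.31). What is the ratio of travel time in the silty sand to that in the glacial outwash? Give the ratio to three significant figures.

37.5

Unit 1 (silty sand): v = 1.16×9.4e-4/0.30 = 0.003635 m/d, t = 462/0.003635 = 127100 d
Unit 2 (glacial outwash): v = 44.9×9.4e-4/0.31 = 0.1361 m/d, t = 462/0.1361 = 3393 d
t(silty sand) / t(glacial outwash) = 127100/3393 = 37.5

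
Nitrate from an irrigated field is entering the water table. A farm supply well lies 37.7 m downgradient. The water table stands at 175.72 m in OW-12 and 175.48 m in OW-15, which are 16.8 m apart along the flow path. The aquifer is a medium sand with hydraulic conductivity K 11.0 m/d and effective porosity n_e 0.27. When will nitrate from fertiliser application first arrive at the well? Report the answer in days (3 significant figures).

64.8 days

Hydraulic gradient i = (175.72 − 175.48) / 16.8 = 0.24 / 16.8 = 0.01429
q = Ki = 11.0 × 0.01429 = 0.1571 m/d
v = Ki/n = 11.0·0.01429/0.27 = 0.5820 m/d
t = L / v = 37.7 / 0.5820 = 64.78 d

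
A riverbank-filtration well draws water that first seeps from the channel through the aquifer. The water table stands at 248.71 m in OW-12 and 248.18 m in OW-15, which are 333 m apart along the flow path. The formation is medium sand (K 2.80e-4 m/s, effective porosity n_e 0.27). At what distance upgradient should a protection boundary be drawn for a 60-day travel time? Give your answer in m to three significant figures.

Hydraulic gradient i = (248.71 − 248.18) / 333 = 0.53 / 333 = 0.001592
K = 2.80e-4 m/s × 86400 s/d = 24.19 m/d
q = Ki = 24.19 × 0.001592 = 0.03850 m/d
Seepage velocity v = q / n = 0.03850 / 0.27 = 0.1426 m/d
L = v × T = 0.1426 × 60 = 8.556 m

8.56 m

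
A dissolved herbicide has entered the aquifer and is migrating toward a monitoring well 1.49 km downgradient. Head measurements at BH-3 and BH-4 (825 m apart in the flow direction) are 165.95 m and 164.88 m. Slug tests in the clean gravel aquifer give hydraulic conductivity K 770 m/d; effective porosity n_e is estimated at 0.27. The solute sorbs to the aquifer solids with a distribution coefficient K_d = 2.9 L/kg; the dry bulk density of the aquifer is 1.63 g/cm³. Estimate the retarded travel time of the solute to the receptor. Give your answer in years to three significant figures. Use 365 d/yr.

Hydraulic gradient i = (165.95 − 164.88) / 825 = 1.07 / 825 = 0.001297
Darcy flux q = K·i = 770 × 0.001297 = 0.9987 m/d
Seepage velocity v = q / n = 0.9987 / 0.27 = 3.699 m/d
Retardation R = 1 + ρ_b·K_d/n = 1 + 1.63×2.9/0.27 = 18.51
Contaminant velocity v_c = v/R = 3.699/18.51 = 0.1999 m/d
L = 1.49 km = 1490 m
t = L/v_c = 1490/0.1999 = 7455 d
   = 7455/365 = 20.4 yr

20.4 years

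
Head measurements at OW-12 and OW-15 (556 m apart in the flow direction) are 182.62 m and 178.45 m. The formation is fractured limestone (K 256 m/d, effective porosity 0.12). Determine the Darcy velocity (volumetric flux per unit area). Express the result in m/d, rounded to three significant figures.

1.92 m/d

Hydraulic gradient i = (182.62 − 178.45) / 556 = 4.17 / 556 = 0.007500
Specific discharge q = 256 × 0.007500 = 1.920 m/d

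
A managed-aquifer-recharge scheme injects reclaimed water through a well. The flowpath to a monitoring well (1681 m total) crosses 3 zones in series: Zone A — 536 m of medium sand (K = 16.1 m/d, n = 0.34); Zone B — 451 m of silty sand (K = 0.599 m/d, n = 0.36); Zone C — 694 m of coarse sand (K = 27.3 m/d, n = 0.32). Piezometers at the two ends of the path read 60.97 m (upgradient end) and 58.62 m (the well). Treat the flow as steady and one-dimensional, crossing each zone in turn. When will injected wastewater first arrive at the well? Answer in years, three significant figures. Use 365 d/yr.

Total head drop ΔH = 60.97 − 58.62 = 2.35 m
Continuity: the same q passes through each zone, so ΔH = q·Σ(L_j/K_j) — the zones act as resistances in series.
Σ(L/K) = 536/16.1 + 451/0.599 + 694/27.3 = 33.29 + 752.9 + 25.42 = 811.6 d
q = ΔH / Σ(L/K) = 2.35 / 811.6 = 0.002895 m/d (same in every zone)
Zone A: v = q/n = 0.002895/0.34 = 0.008516 m/d → t_A = 536/0.008516 = 62940 d
Zone B: v = q/n = 0.002895/0.36 = 0.008043 m/d → t_B = 451/0.008043 = 56080 d
Zone C: v = q/n = 0.002895/0.32 = 0.009048 m/d → t_C = 694/0.009048 = 76700 d
Total t = 62940 + 56080 + 76700 = 195700 d
   = 195700 / 365 = 536 yr

536 years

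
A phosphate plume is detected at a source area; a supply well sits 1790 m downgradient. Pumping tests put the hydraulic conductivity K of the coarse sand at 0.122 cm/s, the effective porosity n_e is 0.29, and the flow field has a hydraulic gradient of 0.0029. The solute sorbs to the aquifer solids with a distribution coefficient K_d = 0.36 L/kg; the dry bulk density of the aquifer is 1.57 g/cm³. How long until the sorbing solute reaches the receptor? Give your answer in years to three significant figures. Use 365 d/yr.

13.7 years

K = 0.122 cm/s × 864 = 105.4 m/d
q = Ki = 105.4 × 0.0029 = 0.3057 m/d
Average linear velocity = 0.3057 / 0.29 = 1.054 m/d
Retardation R = 1 + ρ_b·K_d/n = 1 + 1.57×0.36/0.29 = 2.949
Contaminant velocity v_c = v/R = 1.054/2.949 = 0.3574 m/d
t = L/v_c = 1790/0.3574 = 5008 d
   = 5008/365 = 13.7 yr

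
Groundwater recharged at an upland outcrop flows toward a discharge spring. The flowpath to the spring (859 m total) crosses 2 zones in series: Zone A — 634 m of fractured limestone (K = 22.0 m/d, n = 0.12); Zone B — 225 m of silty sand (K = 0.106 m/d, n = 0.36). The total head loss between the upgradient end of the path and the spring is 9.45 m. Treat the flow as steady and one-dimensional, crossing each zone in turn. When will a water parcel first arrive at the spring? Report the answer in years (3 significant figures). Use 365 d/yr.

Steady 1-D flow in series ⇒ the Darcy flux q is identical in every zone and the zone head losses add (resistances L/K in series).
Σ(L/K) = 634/22.0 + 225/0.106 = 28.82 + 2123 = 2151 d
q = ΔH / Σ(L/K) = 9.45 / 2151 = 0.004392 m/d (same in every zone)
Zone A: v = q/n = 0.004392/0.12 = 0.03660 m/d → t_A = 634/0.03660 = 17320 d
Zone B: v = q/n = 0.004392/0.36 = 0.01220 m/d → t_B = 225/0.01220 = 18440 d
Total t = 17320 + 18440 = 35760 d
   = 35760 / 365 = 98.0 yr

98.0 years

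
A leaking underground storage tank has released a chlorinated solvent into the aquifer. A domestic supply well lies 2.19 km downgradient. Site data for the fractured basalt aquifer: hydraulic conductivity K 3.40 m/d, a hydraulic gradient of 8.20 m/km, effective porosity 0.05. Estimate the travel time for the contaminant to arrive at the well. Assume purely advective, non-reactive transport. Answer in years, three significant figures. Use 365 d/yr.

10.8 years

Darcy flux q = K·i = 3.40 × 0.0082 = 0.02788 m/d
Average linear velocity = 0.02788 / 0.05 = 0.5576 m/d
L = 2.19 km = 2190 m
t = L / v = 2190 / 0.5576 = 3928 d
   = 3928 / 365 = 10.8 yr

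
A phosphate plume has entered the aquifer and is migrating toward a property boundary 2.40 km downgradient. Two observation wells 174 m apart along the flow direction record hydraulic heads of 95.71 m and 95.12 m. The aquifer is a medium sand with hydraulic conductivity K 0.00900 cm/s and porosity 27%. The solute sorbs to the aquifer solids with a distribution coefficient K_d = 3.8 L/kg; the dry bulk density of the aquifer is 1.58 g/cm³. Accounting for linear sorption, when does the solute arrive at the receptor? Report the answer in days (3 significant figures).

571000 days

Hydraulic gradient i = (95.71 − 95.12) / 174 = 0.59 / 174 = 0.003391
K = 0.00900 cm/s × 864 = 7.776 m/d
q = Ki = 7.776 × 0.003391 = 0.02637 m/d
v_s = q/n_e = 0.02637/0.27 = 0.09766 m/d
Retardation R = 1 + ρ_b·K_d/n = 1 + 1.58×3.8/0.27 = 23.24
Contaminant velocity v_c = v/R = 0.09766/23.24 = 0.004203 m/d
L = 2.40 km = 2400 m
t = L/v_c = 2400/0.004203 = 571100 d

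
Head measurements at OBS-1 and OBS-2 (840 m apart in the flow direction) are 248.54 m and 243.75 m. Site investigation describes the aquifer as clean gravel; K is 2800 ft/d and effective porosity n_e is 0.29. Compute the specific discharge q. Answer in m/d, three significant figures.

Hydraulic gradient i = (248.54 − 243.75) / 840 = 4.79 / 840 = 0.005702
K = 2800 ft/d × 0.3048 = 853.4 m/d
Darcy flux q = K·i = 853.4 × 0.005702 = 4.867 m/d

4.87 m/d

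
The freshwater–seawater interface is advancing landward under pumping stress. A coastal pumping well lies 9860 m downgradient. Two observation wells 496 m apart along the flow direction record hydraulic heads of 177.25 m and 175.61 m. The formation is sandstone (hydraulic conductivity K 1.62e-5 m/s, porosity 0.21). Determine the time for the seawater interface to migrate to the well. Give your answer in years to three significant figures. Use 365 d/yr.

1230 years

Hydraulic gradient i = (177.25 − 175.61) / 496 = 1.64 / 496 = 0.003306
K = 1.62e-5 m/s × 86400 s/d = 1.400 m/d
q = Ki = 1.400 × 0.003306 = 0.004628 m/d
Seepage velocity v = q / n = 0.004628 / 0.21 = 0.02204 m/d
t = L / v = 9860 / 0.02204 = 447400 d
   = 447400 / 365 = 1230 yr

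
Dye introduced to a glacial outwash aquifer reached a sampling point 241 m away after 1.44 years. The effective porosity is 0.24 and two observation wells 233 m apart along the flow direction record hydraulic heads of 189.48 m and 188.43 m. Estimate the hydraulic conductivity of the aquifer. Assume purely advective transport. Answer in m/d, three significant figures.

Hydraulic gradient i = (189.48 − 188.43) / 233 = 1.05 / 233 = 0.004506
t = 1.44 years = 525.6 d
v = L / t = 241 / 525.6 = 0.4585 m/d
K = v · n / i = 0.4585 × 0.24 / 0.004506 = 24.4 m/d

24.4 m/d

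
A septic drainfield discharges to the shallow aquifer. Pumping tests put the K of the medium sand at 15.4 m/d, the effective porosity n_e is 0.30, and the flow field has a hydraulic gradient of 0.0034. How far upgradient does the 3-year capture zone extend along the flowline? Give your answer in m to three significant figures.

191 m

Specific discharge q = 15.4 × 0.0034 = 0.05236 m/d
Seepage velocity v = q / n = 0.05236 / 0.30 = 0.1745 m/d
T = 3 yr × 365 = 1095 d
L = v × T = 0.1745 × 1095 = 191.1 m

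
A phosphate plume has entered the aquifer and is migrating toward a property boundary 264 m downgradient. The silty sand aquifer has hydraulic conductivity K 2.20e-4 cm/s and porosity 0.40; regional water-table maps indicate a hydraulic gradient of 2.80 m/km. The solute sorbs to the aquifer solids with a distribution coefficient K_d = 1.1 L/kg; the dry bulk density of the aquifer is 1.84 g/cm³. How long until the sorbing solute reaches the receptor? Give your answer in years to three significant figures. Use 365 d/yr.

K = 2.20e-4 cm/s × 864 = 0.1901 m/d
q = Ki = 0.1901 × 0.0028 = 5.322e-4 m/d
v_s = q/n_e = 5.322e-4/0.40 = 0.001331 m/d
Retardation R = 1 + ρ_b·K_d/n = 1 + 1.84×1.1/0.40 = 6.060
Contaminant velocity v_c = v/R = 0.001331/6.060 = 2.196e-4 m/d
t = L/v_c = 264/2.196e-4 = 1.202e6 d
   = 1.202e6/365 = 3290 yr

3290 years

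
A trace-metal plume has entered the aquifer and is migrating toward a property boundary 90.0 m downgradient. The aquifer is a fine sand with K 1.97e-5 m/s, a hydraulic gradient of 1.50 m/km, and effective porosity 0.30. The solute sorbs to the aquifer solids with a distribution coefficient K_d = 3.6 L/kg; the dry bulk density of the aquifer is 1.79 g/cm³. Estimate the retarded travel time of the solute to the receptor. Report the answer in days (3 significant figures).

K = 1.97e-5 m/s × 86400 s/d = 1.702 m/d
q = Ki = 1.702 × 0.0015 = 0.002553 m/d
v_s = q/n_e = 0.002553/0.30 = 0.008510 m/d
Retardation R = 1 + ρ_b·K_d/n = 1 + 1.79×3.6/0.30 = 22.48
Contaminant velocity v_c = v/R = 0.008510/22.48 = 3.786e-4 m/d
t = L/v_c = 90.0/3.786e-4 = 237700 d

238000 days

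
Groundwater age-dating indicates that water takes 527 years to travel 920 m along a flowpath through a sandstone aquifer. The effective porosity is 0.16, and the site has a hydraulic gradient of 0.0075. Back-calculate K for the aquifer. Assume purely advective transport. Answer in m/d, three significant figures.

t = 527 years = 192400 d
v = L / t = 920 / 192400 = 0.004783 m/d
K = v · n / i = 0.004783 × 0.16 / 0.0075 = 0.102 m/d

0.102 m/d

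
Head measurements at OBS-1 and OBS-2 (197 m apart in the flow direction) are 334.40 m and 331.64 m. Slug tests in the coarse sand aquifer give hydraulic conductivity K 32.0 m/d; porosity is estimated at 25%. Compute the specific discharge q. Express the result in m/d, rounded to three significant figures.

0.448 m/d

Hydraulic gradient i = (334.40 − 331.64) / 197 = 2.76 / 197 = 0.01401
Darcy flux q = K·i = 32.0 × 0.01401 = 0.4483 m/d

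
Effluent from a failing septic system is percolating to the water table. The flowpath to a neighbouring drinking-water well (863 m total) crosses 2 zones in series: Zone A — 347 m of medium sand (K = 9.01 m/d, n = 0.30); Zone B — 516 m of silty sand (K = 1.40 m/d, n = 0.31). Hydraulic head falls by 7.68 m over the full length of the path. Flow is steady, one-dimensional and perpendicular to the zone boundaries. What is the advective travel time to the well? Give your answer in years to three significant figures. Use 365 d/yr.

Continuity: the same q passes through each zone, so ΔH = q·Σ(L_j/K_j) — the zones act as resistances in series.
Σ(L/K) = 347/9.01 + 516/1.40 = 38.51 + 368.6 = 407.1 d
q = ΔH / Σ(L/K) = 7.68 / 407.1 = 0.01887 m/d (same in every zone)
Zone A: v = q/n = 0.01887/0.30 = 0.06289 m/d → t_A = 347/0.06289 = 5518 d
Zone B: v = q/n = 0.01887/0.31 = 0.06086 m/d → t_B = 516/0.06086 = 8479 d
Total t = 5518 + 8479 = 14000 d
   = 14000 / 365 = 38.3 yr

38.3 years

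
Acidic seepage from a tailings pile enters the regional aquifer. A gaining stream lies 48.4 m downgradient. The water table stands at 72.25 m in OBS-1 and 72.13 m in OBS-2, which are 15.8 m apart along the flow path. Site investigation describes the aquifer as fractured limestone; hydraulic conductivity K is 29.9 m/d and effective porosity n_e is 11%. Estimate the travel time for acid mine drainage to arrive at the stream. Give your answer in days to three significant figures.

23.4 days

Hydraulic gradient i = (72.25 − 72.13) / 15.8 = 0.12 / 15.8 = 0.007595
Darcy flux q = K·i = 29.9 × 0.007595 = 0.2271 m/d
v = Ki/n = 29.9·0.007595/0.11 = 2.064 m/d
t = L / v = 48.4 / 2.064 = 23.44 d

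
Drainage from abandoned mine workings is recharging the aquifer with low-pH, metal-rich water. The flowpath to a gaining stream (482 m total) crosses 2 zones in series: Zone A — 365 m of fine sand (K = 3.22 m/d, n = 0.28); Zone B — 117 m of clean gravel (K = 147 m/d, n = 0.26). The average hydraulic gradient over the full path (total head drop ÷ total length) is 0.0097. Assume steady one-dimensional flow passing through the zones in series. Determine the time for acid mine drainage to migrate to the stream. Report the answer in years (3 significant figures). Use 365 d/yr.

For zones in series the flux q is common to all zones; the equivalent conductivity is the harmonic (thickness-weighted) mean, K_eq = L_total / Σ(L_j/K_j).
Σ(L/K) = 365/3.22 + 117/147 = 113.4 + 0.7959 = 114.1 d
K_eq = L_total / Σ(L/K) = 482 / 114.1 = 4.223 m/d
q = K_eq · i = 4.223 × 0.0097 = 0.04096 m/d (same in every zone)
Zone A: v = q/n = 0.04096/0.28 = 0.1463 m/d → t_A = 365/0.1463 = 2495 d
Zone B: v = q/n = 0.04096/0.26 = 0.1575 m/d → t_B = 117/0.1575 = 742.7 d
Total t = 2495 + 742.7 = 3238 d
   = 3238 / 365 = 8.87 yr

8.87 years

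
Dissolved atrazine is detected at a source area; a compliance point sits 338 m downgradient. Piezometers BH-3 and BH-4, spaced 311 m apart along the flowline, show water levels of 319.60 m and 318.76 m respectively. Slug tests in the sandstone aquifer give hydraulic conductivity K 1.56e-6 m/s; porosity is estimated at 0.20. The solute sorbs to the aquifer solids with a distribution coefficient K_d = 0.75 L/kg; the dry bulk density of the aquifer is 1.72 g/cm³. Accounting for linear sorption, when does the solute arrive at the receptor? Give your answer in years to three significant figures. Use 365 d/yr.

3790 years

Hydraulic gradient i = (319.60 − 318.76) / 311 = 0.84 / 311 = 0.002701
K = 1.56e-6 m/s × 86400 s/d = 0.1348 m/d
Darcy flux q = K·i = 0.1348 × 0.002701 = 3.640e-4 m/d
Average linear velocity = 3.640e-4 / 0.20 = 0.001820 m/d
Retardation R = 1 + ρ_b·K_d/n = 1 + 1.72×0.75/0.20 = 7.450
Contaminant velocity v_c = v/R = 0.001820/7.450 = 2.443e-4 m/d
t = L/v_c = 338/2.443e-4 = 1.383e6 d
   = 1.383e6/365 = 3790 yr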